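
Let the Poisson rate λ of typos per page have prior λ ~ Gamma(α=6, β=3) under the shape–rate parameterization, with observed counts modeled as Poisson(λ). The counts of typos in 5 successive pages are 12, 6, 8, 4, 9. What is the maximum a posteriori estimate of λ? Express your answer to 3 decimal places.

λ̂_MAP = 5.500

Σxᵢ = 12+6+8+4+9 = 39, with n = 5.
Posterior ∝ λ^5e^(−3λ) · λ^39e^(−5λ) = λ^44e^(−8λ), i.e. Gamma(shape=45, rate=8).
The mode of a Gamma(a, b) with a ≥ 1 (shape–rate) is (a−1)/b = 44/8 ≈ 5.500.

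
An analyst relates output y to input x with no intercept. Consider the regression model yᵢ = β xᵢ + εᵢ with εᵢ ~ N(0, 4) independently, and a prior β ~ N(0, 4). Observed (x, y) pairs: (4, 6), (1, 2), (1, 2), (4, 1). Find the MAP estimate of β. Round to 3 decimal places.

β̂_MAP = 0.914

log p(β | y) = −Σ(yᵢ − βxᵢ)²/(2·4) − β²/(2·4) + const.
Setting the derivative to zero: Σxᵢ(yᵢ − βxᵢ)/4 − β/4 = 0, so β = Σxᵢyᵢ / (Σxᵢ² + σ²/τ²).
Σxᵢyᵢ = 4·6 + 1·2 + 1·2 + 4·1 = 32; Σxᵢ² = 34; σ²/τ² = 1.
β̂_MAP = 32 / (34 + 1) = 32/35 ≈ 0.914.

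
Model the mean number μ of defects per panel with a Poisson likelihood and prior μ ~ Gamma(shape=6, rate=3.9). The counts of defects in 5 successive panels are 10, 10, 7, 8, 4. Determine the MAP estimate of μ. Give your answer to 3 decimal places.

Σxᵢ = 10+10+7+8+4 = 39, with n = 5.
Posterior ∝ μ^5e^(−3.9μ) · μ^39e^(−5μ) = μ^44e^(−8.9μ), i.e. Gamma(shape=45, rate=8.9).
The mode of a Gamma(a, b) with a ≥ 1 (shape–rate) is (a−1)/b = 44/8.9 ≈ 4.944.

μ̂_MAP = 4.944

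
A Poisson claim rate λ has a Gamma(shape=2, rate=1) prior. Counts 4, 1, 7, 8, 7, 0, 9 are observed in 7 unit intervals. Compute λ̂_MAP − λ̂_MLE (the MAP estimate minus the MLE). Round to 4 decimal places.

MAP − MLE = -0.5179

Σxᵢ = 36. Posterior is Gamma(38, 8); MAP = (38−1)/8 = 37/8 ≈ 4.62500.
MLE = x̄ = 36/7 ≈ 5.14286.
Difference = 37/8 − 36/7 = -29/56 ≈ -0.5179.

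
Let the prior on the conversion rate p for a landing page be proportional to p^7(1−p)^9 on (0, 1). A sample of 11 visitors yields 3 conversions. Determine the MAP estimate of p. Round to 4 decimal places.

p̂_MAP = 0.3704

The prior density ∝ p^7(1−p)^9 is the kernel of Beta(8, 10).
Data: 3 successes in 11 trials. The binomial likelihood contributes p^3(1−p)^8, so the posterior is Beta(8+3, 10+8) = Beta(11, 18).
For Beta(a, b) with a, b > 1 the mode is (a−1)/(a+b−2) = 10/27 ≈ 0.3704.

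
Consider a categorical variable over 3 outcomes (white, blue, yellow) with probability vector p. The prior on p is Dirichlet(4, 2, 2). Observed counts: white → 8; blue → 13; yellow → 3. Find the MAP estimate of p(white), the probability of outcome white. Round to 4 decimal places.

MAP estimate of p(white) = 0.3793

The posterior is Dirichlet(αᵢ + nᵢ) = Dirichlet(12, 15, 5).
For a Dirichlet(a₁,…,a_K) with all aᵢ > 1, the mode has j-th component (aⱼ − 1)/(Σaᵢ − K).
Here Σaᵢ = 32 and K = 3, so p(white) = (12 − 1)/(32 − 3) = 11/29 ≈ 0.3793.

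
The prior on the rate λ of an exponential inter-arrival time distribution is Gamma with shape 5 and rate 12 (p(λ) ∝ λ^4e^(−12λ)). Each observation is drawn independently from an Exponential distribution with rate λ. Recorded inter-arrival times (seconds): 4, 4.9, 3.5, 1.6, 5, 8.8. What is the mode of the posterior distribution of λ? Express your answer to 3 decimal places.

The Exponential(rate=λ) likelihood is ∝ λ^n e^(−λΣtᵢ). Here n = 6 and Σtᵢ = 4 + 4.9 + 3.5 + 1.6 + 5 + 8.8 = 27.8.
Posterior ∝ λ^4e^(−12λ) · λ^6e^(−27.8λ) = λ^10e^(−39.8λ), i.e. Gamma(11, 39.8).
Mode = (a−1)/b = 10/39.8 ≈ 0.251.

λ̂_MAP = 0.251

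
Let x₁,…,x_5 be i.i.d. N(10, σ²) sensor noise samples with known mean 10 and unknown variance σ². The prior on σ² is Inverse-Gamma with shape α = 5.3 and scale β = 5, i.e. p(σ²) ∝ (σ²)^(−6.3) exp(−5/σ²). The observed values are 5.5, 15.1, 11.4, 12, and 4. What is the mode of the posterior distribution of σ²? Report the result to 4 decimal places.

Sum of squared deviations about the known mean: SS = (5.5−10)² + (15.1−10)² + (11.4−10)² + (12−10)² + (4−10)² = 88.22.
The Normal likelihood contributes (σ²)^(−n/2) exp(−SS/(2σ²)), so the posterior is Inverse-Gamma(α + n/2, β + SS/2) = Inverse-Gamma(7.8, 49.11).
The mode of Inverse-Gamma(a, b) is b/(a+1) = 49.11/8.8 ≈ 5.5807.

σ̂²_MAP = 5.5807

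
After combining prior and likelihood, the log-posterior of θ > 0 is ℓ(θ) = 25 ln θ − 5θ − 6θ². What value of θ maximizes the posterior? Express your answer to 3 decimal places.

ℓ'(θ) = 25/θ − 5 − 12θ. Setting this to zero and multiplying by θ: 12θ² + 5θ − 25 = 0.
θ = (−5 + √(5² + 4·12·25)) / (2·12) = (−5 + √1225) / 24 = (−5 + 35)/24 = 5/4.
ℓ''(θ) = −25/θ² − 12 < 0, confirming a maximum.

θ̂_MAP = 1.250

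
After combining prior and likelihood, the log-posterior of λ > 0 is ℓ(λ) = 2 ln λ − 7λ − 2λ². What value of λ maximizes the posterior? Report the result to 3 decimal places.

λ̂_MAP = 0.250

ℓ'(λ) = 2/λ − 7 − 4λ. Setting this to zero and multiplying by λ: 4λ² + 7λ − 2 = 0.
λ = (−7 + √(7² + 4·4·2)) / (2·4) = (−7 + √81) / 8 = (−7 + 9)/8 = 1/4.
ℓ''(λ) = −2/λ² − 4 < 0, confirming a maximum.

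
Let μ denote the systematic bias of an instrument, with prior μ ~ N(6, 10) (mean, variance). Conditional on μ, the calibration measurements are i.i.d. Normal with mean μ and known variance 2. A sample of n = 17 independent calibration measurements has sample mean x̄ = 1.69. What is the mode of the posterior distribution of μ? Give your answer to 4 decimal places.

μ̂_MAP = 1.7401

n = 17, x̄ = 1.69.
For a Normal prior and Normal likelihood with known variance, the posterior is Normal; its mode equals its mean, the precision-weighted average.
Prior precision 1/σ₀² = 1/10 = 0.1; data precision n/σ² = 17/2 = 8.5.
μ̂ = (0.1·6 + 8.5·1.69) / (0.1 + 8.5) = 14.965/8.6 = 2993/1720 ≈ 1.7401.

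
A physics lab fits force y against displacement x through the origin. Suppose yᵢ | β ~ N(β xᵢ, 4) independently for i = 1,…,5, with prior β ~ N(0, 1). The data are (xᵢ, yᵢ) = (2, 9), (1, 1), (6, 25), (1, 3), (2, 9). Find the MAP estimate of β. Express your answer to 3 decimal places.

log p(β | y) = −Σ(yᵢ − βxᵢ)²/(2·4) − β²/(2·1) + const.
Setting the derivative to zero: Σxᵢ(yᵢ − βxᵢ)/4 − β/1 = 0, so β = Σxᵢyᵢ / (Σxᵢ² + σ²/τ²).
Σxᵢyᵢ = 2·9 + 1·1 + 6·25 + 1·3 + 2·9 = 190; Σxᵢ² = 46; σ²/τ² = 4.
β̂_MAP = 190 / (46 + 4) = 190/50 ≈ 3.800.

β̂_MAP = 3.800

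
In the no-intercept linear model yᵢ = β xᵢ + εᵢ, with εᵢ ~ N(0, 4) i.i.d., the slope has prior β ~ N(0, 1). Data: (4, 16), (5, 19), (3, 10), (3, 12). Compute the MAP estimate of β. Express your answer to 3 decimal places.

β̂_MAP = 3.571

log p(β | y) = −Σ(yᵢ − βxᵢ)²/(2·4) − β²/(2·1) + const.
Setting the derivative to zero: Σxᵢ(yᵢ − βxᵢ)/4 − β/1 = 0, so β = Σxᵢyᵢ / (Σxᵢ² + σ²/τ²).
Σxᵢyᵢ = 4·16 + 5·19 + 3·10 + 3·12 = 225; Σxᵢ² = 59; σ²/τ² = 4.
β̂_MAP = 225 / (59 + 4) = 225/63 ≈ 3.571.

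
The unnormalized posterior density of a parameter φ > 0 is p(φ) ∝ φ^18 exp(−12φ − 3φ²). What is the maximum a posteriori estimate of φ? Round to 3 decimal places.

ℓ'(φ) = 18/φ − 12 − 6φ. Setting this to zero and multiplying by φ: 6φ² + 12φ − 18 = 0.
φ = (−12 + √(12² + 4·6·18)) / (2·6) = (−12 + √576) / 12 = (−12 + 24)/12 = 1.
ℓ''(φ) = −18/φ² − 6 < 0, confirming a maximum.

φ̂_MAP = 1.000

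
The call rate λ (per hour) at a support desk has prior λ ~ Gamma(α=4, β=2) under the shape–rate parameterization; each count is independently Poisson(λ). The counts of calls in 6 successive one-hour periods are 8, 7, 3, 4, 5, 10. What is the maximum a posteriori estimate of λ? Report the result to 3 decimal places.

Σxᵢ = 8+7+3+4+5+10 = 37, with n = 6.
Posterior ∝ λ^3e^(−2λ) · λ^37e^(−6λ) = λ^40e^(−8λ), i.e. Gamma(shape=41, rate=8).
The mode of a Gamma(a, b) with a ≥ 1 (shape–rate) is (a−1)/b = 40/8 ≈ 5.000.

λ̂_MAP = 5.000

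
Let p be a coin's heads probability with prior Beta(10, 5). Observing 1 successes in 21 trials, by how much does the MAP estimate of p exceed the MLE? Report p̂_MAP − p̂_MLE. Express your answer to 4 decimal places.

Posterior is Beta(11, 25); MAP = (11−1)/(36−2) = 10/34 ≈ 0.29412.
MLE ignores the prior: p̂_MLE = k/n = 1/21 ≈ 0.04762.
Difference = 10/34 − 1/21 = 88/357 ≈ 0.2465.

MAP − MLE = 0.2465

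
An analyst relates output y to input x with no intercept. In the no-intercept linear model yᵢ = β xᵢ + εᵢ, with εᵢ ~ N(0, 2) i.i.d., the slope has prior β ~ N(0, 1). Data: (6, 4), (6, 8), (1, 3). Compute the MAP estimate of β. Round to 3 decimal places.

log p(β | y) = −Σ(yᵢ − βxᵢ)²/(2·2) − β²/(2·1) + const.
Setting the derivative to zero: Σxᵢ(yᵢ − βxᵢ)/2 − β/1 = 0, so β = Σxᵢyᵢ / (Σxᵢ² + σ²/τ²).
Σxᵢyᵢ = 6·4 + 6·8 + 1·3 = 75; Σxᵢ² = 73; σ²/τ² = 2.
β̂_MAP = 75 / (73 + 2) = 75/75 ≈ 1.000.

β̂_MAP = 1.000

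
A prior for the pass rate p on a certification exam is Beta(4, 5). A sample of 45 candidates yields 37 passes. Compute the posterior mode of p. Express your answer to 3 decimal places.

Prior: Beta(4, 5).
Data: 37 successes in 45 trials. The binomial likelihood contributes p^37(1−p)^8, so the posterior is Beta(4+37, 5+8) = Beta(41, 13).
For Beta(a, b) with a, b > 1 the mode is (a−1)/(a+b−2) = 40/52 ≈ 0.769.

p̂_MAP = 0.769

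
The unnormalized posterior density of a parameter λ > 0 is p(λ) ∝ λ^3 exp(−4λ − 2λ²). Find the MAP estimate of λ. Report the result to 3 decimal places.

ℓ'(λ) = 3/λ − 4 − 4λ. Setting this to zero and multiplying by λ: 4λ² + 4λ − 3 = 0.
λ = (−4 + √(4² + 4·4·3)) / (2·4) = (−4 + √64) / 8 = (−4 + 8)/8 = 1/2.
ℓ''(λ) = −3/λ² − 4 < 0, confirming a maximum.

λ̂_MAP = 0.500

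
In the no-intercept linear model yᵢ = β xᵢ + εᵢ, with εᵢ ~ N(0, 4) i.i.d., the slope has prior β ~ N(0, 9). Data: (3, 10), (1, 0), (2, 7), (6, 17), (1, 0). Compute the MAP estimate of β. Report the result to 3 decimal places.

log p(β | y) = −Σ(yᵢ − βxᵢ)²/(2·4) − β²/(2·9) + const.
Setting the derivative to zero: Σxᵢ(yᵢ − βxᵢ)/4 − β/9 = 0, so β = Σxᵢyᵢ / (Σxᵢ² + σ²/τ²).
Σxᵢyᵢ = 3·10 + 1·0 + 2·7 + 6·17 + 1·0 = 146; Σxᵢ² = 51; σ²/τ² = 4/9.
β̂_MAP = 146 / (51 + 4/9) = 146/(463/9) = 1314/463 ≈ 2.838.

β̂_MAP = 2.838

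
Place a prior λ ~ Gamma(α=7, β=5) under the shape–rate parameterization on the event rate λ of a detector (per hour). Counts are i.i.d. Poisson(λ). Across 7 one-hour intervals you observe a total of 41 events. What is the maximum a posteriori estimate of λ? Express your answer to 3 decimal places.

Σxᵢ = 41, n = 7.
Posterior ∝ λ^6e^(−5λ) · λ^41e^(−7λ) = λ^47e^(−12λ), i.e. Gamma(shape=48, rate=12).
The mode of a Gamma(a, b) with a ≥ 1 (shape–rate) is (a−1)/b = 47/12 ≈ 3.917.

λ̂_MAP = 3.917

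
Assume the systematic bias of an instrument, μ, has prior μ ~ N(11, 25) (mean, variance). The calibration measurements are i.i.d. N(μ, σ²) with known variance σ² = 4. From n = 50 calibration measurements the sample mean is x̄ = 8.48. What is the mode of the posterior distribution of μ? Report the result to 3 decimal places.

n = 50, x̄ = 8.48.
For a Normal prior and Normal likelihood with known variance, the posterior is Normal; its mode equals its mean, the precision-weighted average.
Prior precision 1/σ₀² = 1/25 = 0.04; data precision n/σ² = 50/4 = 12.5.
μ̂ = (0.04·11 + 12.5·8.48) / (0.04 + 12.5) = 106.44/12.54 = 1774/209 ≈ 8.488.

μ̂_MAP = 8.488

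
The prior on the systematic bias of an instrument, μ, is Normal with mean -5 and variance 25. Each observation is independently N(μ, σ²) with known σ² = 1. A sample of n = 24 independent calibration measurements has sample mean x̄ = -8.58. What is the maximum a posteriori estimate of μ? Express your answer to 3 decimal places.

μ̂_MAP = -8.574

n = 24, x̄ = -8.58.
For a Normal prior and Normal likelihood with known variance, the posterior is Normal; its mode equals its mean, the precision-weighted average.
Prior precision 1/σ₀² = 1/25 = 0.04; data precision n/σ² = 24/1 = 24.
μ̂ = (0.04·(-5) + 24·(-8.58)) / (0.04 + 24) = (-206.12)/24.04 = -5153/601 ≈ -8.574.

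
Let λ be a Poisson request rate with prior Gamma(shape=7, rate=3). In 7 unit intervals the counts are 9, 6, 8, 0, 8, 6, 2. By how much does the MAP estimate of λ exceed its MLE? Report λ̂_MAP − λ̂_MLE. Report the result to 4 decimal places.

MAP − MLE = -1.0714

Σxᵢ = 39. Posterior is Gamma(46, 10); MAP = (46−1)/10 = 45/10 ≈ 4.50000.
MLE = x̄ = 39/7 ≈ 5.57143.
Difference = 45/10 − 39/7 = -15/14 ≈ -1.0714.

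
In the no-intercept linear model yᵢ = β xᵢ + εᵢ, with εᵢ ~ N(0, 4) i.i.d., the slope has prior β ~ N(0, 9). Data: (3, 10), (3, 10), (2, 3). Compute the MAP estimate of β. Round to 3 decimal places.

log p(β | y) = −Σ(yᵢ − βxᵢ)²/(2·4) − β²/(2·9) + const.
Setting the derivative to zero: Σxᵢ(yᵢ − βxᵢ)/4 − β/9 = 0, so β = Σxᵢyᵢ / (Σxᵢ² + σ²/τ²).
Σxᵢyᵢ = 3·10 + 3·10 + 2·3 = 66; Σxᵢ² = 22; σ²/τ² = 4/9.
β̂_MAP = 66 / (22 + 4/9) = 66/(202/9) = 297/101 ≈ 2.941.

β̂_MAP = 2.941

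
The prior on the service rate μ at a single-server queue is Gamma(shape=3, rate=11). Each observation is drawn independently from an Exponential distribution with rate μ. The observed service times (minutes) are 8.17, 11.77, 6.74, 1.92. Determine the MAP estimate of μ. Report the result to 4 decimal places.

μ̂_MAP = 0.1515

The Exponential(rate=μ) likelihood is ∝ μ^n e^(−μΣtᵢ). Here n = 4 and Σtᵢ = 8.17 + 11.77 + 6.74 + 1.92 = 28.60.
Posterior ∝ μ^2e^(−11μ) · μ^4e^(−28.60μ) = μ^6e^(−39.60μ), i.e. Gamma(7, 39.60).
Mode = (a−1)/b = 6/39.60 ≈ 0.1515.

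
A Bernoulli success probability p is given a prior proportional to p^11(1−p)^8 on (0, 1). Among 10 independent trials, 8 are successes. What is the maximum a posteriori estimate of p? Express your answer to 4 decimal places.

The prior density ∝ p^11(1−p)^8 is the kernel of Beta(12, 9).
Data: 8 successes in 10 trials. The binomial likelihood contributes p^8(1−p)^2, so the posterior is Beta(12+8, 9+2) = Beta(20, 11).
For Beta(a, b) with a, b > 1 the mode is (a−1)/(a+b−2) = 19/29 ≈ 0.6552.

p̂_MAP = 0.6552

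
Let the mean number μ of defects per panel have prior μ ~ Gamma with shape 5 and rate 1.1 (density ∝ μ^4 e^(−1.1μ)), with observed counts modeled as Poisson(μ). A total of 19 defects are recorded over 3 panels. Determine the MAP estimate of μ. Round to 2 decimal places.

μ̂_MAP = 5.61

Σxᵢ = 19, n = 3.
Posterior ∝ μ^4e^(−1.1μ) · μ^19e^(−3μ) = μ^23e^(−4.1μ), i.e. Gamma(shape=24, rate=4.1).
The mode of a Gamma(a, b) with a ≥ 1 (shape–rate) is (a−1)/b = 23/4.1 ≈ 5.61.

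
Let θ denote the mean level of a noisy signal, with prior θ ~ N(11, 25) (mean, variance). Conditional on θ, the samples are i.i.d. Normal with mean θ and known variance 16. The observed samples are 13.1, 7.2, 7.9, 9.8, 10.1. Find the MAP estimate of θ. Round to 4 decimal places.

n = 5; x̄ = (13.1 + 7.2 + 7.9 + 9.8 + 10.1)/5 = 48.1/5 = 9.62.
For a Normal prior and Normal likelihood with known variance, the posterior is Normal; its mode equals its mean, the precision-weighted average.
Prior precision 1/σ₀² = 1/25 = 0.04; data precision n/σ² = 5/16 = 0.3125.
θ̂ = (0.04·11 + 0.3125·9.62) / (0.04 + 0.3125) = 3.44625/0.3525 = 919/94 ≈ 9.7766.

θ̂_MAP = 9.7766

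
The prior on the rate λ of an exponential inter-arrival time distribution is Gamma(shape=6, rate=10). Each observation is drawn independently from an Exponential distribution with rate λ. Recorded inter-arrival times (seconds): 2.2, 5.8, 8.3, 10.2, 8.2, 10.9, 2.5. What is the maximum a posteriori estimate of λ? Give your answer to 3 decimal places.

λ̂_MAP = 0.207

The Exponential(rate=λ) likelihood is ∝ λ^n e^(−λΣtᵢ). Here n = 7 and Σtᵢ = 2.2 + 5.8 + 8.3 + 10.2 + 8.2 + 10.9 + 2.5 = 48.1.
Posterior ∝ λ^5e^(−10λ) · λ^7e^(−48.1λ) = λ^12e^(−58.1λ), i.e. Gamma(13, 58.1).
Mode = (a−1)/b = 12/58.1 ≈ 0.207.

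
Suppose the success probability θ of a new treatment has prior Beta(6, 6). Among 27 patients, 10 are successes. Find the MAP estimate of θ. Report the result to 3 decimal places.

Prior: Beta(6, 6).
Data: 10 successes in 27 trials. The binomial likelihood contributes θ^10(1−θ)^17, so the posterior is Beta(6+10, 6+17) = Beta(16, 23).
For Beta(a, b) with a, b > 1 the mode is (a−1)/(a+b−2) = 15/37 ≈ 0.405.

θ̂_MAP = 0.405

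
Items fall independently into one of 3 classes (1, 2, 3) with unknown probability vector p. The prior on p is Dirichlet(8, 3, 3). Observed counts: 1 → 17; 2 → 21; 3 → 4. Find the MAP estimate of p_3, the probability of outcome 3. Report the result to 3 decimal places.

The posterior is Dirichlet(αᵢ + nᵢ) = Dirichlet(25, 24, 7).
For a Dirichlet(a₁,…,a_K) with all aᵢ > 1, the mode has j-th component (aⱼ − 1)/(Σaᵢ − K).
Here Σaᵢ = 56 and K = 3, so p_3 = (7 − 1)/(56 − 3) = 6/53 ≈ 0.113.

MAP estimate: 0.113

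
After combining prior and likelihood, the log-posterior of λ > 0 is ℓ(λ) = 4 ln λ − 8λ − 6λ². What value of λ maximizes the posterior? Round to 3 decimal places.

ℓ'(λ) = 4/λ − 8 − 12λ. Setting this to zero and multiplying by λ: 12λ² + 8λ − 4 = 0.
λ = (−8 + √(8² + 4·12·4)) / (2·12) = (−8 + √256) / 24 = (−8 + 16)/24 = 1/3.
ℓ''(λ) = −4/λ² − 12 < 0, confirming a maximum.

λ̂_MAP = 0.333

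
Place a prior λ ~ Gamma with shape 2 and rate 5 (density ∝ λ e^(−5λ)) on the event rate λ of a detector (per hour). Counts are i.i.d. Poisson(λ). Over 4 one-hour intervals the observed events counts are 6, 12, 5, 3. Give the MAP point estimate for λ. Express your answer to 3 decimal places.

Σxᵢ = 6+12+5+3 = 26, with n = 4.
Posterior ∝ λe^(−5λ) · λ^26e^(−4λ) = λ^27e^(−9λ), i.e. Gamma(shape=28, rate=9).
The mode of a Gamma(a, b) with a ≥ 1 (shape–rate) is (a−1)/b = 27/9 ≈ 3.000.

λ̂_MAP = 3.000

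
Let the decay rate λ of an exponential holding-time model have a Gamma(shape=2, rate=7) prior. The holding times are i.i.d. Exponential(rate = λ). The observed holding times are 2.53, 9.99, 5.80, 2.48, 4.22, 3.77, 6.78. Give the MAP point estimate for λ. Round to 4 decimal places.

The Exponential(rate=λ) likelihood is ∝ λ^n e^(−λΣtᵢ). Here n = 7 and Σtᵢ = 2.53 + 9.99 + 5.80 + 2.48 + 4.22 + 3.77 + 6.78 = 35.57.
Posterior ∝ λe^(−7λ) · λ^7e^(−35.57λ) = λ^8e^(−42.57λ), i.e. Gamma(9, 42.57).
Mode = (a−1)/b = 8/42.57 ≈ 0.1879.

λ̂_MAP = 0.1879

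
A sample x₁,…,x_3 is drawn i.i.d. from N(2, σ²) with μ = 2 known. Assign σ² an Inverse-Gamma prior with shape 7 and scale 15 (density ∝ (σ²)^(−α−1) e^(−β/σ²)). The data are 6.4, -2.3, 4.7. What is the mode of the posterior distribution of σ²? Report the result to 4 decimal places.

Sum of squared deviations about the known mean: SS = (6.4−2)² + (-2.3−2)² + (4.7−2)² = 45.14.
The Normal likelihood contributes (σ²)^(−n/2) exp(−SS/(2σ²)), so the posterior is Inverse-Gamma(α + n/2, β + SS/2) = Inverse-Gamma(8.5, 37.57).
The mode of Inverse-Gamma(a, b) is b/(a+1) = 37.57/9.5 ≈ 3.9547.

σ̂²_MAP = 3.9547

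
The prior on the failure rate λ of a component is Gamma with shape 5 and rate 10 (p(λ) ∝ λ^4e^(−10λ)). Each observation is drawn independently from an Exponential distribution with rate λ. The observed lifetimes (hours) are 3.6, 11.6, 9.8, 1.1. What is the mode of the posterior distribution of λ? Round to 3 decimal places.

The Exponential(rate=λ) likelihood is ∝ λ^n e^(−λΣtᵢ). Here n = 4 and Σtᵢ = 3.6 + 11.6 + 9.8 + 1.1 = 26.1.
Posterior ∝ λ^4e^(−10λ) · λ^4e^(−26.1λ) = λ^8e^(−36.1λ), i.e. Gamma(9, 36.1).
Mode = (a−1)/b = 8/36.1 ≈ 0.222.

λ̂_MAP = 0.222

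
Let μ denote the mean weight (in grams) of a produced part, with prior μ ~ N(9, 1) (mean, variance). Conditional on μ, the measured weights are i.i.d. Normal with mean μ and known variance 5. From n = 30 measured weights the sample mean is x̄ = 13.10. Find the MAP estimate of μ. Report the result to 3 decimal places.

n = 30, x̄ = 13.10.
For a Normal prior and Normal likelihood with known variance, the posterior is Normal; its mode equals its mean, the precision-weighted average.
Prior precision 1/σ₀² = 1/1 = 1; data precision n/σ² = 30/5 = 6.
μ̂ = (1·9 + 6·13.1) / (1 + 6) = 87.6/7 = 438/35 ≈ 12.514.

μ̂_MAP = 12.514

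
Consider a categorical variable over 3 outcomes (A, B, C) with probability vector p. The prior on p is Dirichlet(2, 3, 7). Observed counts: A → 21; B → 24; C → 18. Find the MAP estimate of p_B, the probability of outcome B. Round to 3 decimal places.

The posterior is Dirichlet(αᵢ + nᵢ) = Dirichlet(23, 27, 25).
For a Dirichlet(a₁,…,a_K) with all aᵢ > 1, the mode has j-th component (aⱼ − 1)/(Σaᵢ − K).
Here Σaᵢ = 75 and K = 3, so p_B = (27 − 1)/(75 − 3) = 26/72 ≈ 0.361.

MAP estimate of p_B = 0.361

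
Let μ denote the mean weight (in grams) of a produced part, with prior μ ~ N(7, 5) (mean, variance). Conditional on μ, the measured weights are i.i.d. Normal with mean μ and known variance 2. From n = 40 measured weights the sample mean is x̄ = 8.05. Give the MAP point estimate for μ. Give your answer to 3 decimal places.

n = 40, x̄ = 8.05.
For a Normal prior and Normal likelihood with known variance, the posterior is Normal; its mode equals its mean, the precision-weighted average.
Prior precision 1/σ₀² = 1/5 = 0.2; data precision n/σ² = 40/2 = 20.
μ̂ = (0.2·7 + 20·8.05) / (0.2 + 20) = 162.4/20.2 = 812/101 ≈ 8.040.

μ̂_MAP = 8.040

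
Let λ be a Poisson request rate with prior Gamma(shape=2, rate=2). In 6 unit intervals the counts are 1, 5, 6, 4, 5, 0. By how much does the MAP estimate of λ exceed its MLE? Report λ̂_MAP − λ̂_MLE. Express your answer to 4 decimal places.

Σxᵢ = 21. Posterior is Gamma(23, 8); MAP = (23−1)/8 = 22/8 ≈ 2.75000.
MLE = x̄ = 21/6 ≈ 3.50000.
Difference = 22/8 − 21/6 = -3/4 ≈ -0.7500.

MAP − MLE = -0.7500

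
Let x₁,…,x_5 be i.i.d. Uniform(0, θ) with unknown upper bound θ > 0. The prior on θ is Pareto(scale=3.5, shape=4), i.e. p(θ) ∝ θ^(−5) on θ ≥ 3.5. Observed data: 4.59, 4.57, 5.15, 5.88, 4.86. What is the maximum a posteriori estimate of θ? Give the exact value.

The Uniform(0, θ) likelihood is θ^(−n) for θ ≥ max(xᵢ), zero otherwise. Here max(xᵢ) = 5.88.
Posterior ∝ θ^(−5) · θ^(−5) = θ^(−10) on θ ≥ max(3.5, 5.88) = 5.88.
This density is strictly decreasing in θ, so the posterior mode lies at the lower boundary of the support.

θ̂_MAP = 5.88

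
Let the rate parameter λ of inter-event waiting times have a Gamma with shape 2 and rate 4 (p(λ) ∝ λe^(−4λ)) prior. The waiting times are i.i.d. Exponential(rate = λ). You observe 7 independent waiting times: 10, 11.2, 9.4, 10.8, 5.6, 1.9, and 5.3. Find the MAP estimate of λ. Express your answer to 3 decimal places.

The Exponential(rate=λ) likelihood is ∝ λ^n e^(−λΣtᵢ). Here n = 7 and Σtᵢ = 10 + 11.2 + 9.4 + 10.8 + 5.6 + 1.9 + 5.3 = 54.2.
Posterior ∝ λe^(−4λ) · λ^7e^(−54.2λ) = λ^8e^(−58.2λ), i.e. Gamma(9, 58.2).
Mode = (a−1)/b = 8/58.2 ≈ 0.137.

λ̂_MAP = 0.137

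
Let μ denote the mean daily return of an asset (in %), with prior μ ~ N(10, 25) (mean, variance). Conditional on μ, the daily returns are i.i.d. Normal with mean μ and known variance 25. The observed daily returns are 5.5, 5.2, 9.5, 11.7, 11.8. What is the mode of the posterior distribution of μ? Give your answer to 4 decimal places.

n = 5; x̄ = (5.5 + 5.2 + 9.5 + 11.7 + 11.8)/5 = 43.7/5 = 8.74.
For a Normal prior and Normal likelihood with known variance, the posterior is Normal; its mode equals its mean, the precision-weighted average.
Prior precision 1/σ₀² = 1/25 = 0.04; data precision n/σ² = 5/25 = 0.2.
μ̂ = (0.04·10 + 0.2·8.74) / (0.04 + 0.2) = 2.148/0.24 = 8.9500.

μ̂_MAP = 8.9500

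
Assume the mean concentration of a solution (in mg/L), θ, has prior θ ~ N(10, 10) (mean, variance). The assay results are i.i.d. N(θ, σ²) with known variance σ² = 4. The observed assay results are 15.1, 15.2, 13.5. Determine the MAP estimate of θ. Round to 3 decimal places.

θ̂_MAP = 14.059

n = 3; x̄ = (15.1 + 15.2 + 13.5)/3 = 43.8/3 = 14.6.
For a Normal prior and Normal likelihood with known variance, the posterior is Normal; its mode equals its mean, the precision-weighted average.
Prior precision 1/σ₀² = 1/10 = 0.1; data precision n/σ² = 3/4 = 0.75.
θ̂ = (0.1·10 + 0.75·14.6) / (0.1 + 0.75) = 11.95/0.85 = 239/17 ≈ 14.059.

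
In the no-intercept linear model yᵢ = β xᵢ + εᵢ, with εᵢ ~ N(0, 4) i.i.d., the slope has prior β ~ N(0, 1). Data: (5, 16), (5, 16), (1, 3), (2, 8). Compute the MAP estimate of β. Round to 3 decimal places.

log p(β | y) = −Σ(yᵢ − βxᵢ)²/(2·4) − β²/(2·1) + const.
Setting the derivative to zero: Σxᵢ(yᵢ − βxᵢ)/4 − β/1 = 0, so β = Σxᵢyᵢ / (Σxᵢ² + σ²/τ²).
Σxᵢyᵢ = 5·16 + 5·16 + 1·3 + 2·8 = 179; Σxᵢ² = 55; σ²/τ² = 4.
β̂_MAP = 179 / (55 + 4) = 179/59 ≈ 3.034.

β̂_MAP = 3.034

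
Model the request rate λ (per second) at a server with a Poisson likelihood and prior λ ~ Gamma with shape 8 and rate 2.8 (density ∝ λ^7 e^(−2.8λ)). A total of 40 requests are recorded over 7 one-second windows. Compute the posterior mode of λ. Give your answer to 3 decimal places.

Σxᵢ = 40, n = 7.
Posterior ∝ λ^7e^(−2.8λ) · λ^40e^(−7λ) = λ^47e^(−9.8λ), i.e. Gamma(shape=48, rate=9.8).
The mode of a Gamma(a, b) with a ≥ 1 (shape–rate) is (a−1)/b = 47/9.8 ≈ 4.796.

λ̂_MAP = 4.796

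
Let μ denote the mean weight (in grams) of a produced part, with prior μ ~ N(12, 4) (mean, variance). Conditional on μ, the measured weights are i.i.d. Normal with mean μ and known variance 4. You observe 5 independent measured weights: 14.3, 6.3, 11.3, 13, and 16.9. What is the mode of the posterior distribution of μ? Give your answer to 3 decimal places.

μ̂_MAP = 12.300

n = 5; x̄ = (14.3 + 6.3 + 11.3 + 13 + 16.9)/5 = 61.8/5 = 12.36.
For a Normal prior and Normal likelihood with known variance, the posterior is Normal; its mode equals its mean, the precision-weighted average.
Prior precision 1/σ₀² = 1/4 = 0.25; data precision n/σ² = 5/4 = 1.25.
μ̂ = (0.25·12 + 1.25·12.36) / (0.25 + 1.25) = 18.45/1.5 = 12.300.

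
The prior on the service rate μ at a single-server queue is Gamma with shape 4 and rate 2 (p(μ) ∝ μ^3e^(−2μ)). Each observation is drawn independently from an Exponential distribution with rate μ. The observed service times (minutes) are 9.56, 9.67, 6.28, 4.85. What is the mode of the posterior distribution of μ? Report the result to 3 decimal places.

The Exponential(rate=μ) likelihood is ∝ μ^n e^(−μΣtᵢ). Here n = 4 and Σtᵢ = 9.56 + 9.67 + 6.28 + 4.85 = 30.36.
Posterior ∝ μ^3e^(−2μ) · μ^4e^(−30.36μ) = μ^7e^(−32.36μ), i.e. Gamma(8, 32.36).
Mode = (a−1)/b = 7/32.36 ≈ 0.216.

μ̂_MAP = 0.216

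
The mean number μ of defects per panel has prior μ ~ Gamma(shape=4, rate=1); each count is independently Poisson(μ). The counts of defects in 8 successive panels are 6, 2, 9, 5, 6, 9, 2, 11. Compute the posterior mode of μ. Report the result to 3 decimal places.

μ̂_MAP = 5.889

Σxᵢ = 6+2+9+5+6+9+2+11 = 50, with n = 8.
Posterior ∝ μ^3e^(−1μ) · μ^50e^(−8μ) = μ^53e^(−9μ), i.e. Gamma(shape=54, rate=9).
The mode of a Gamma(a, b) with a ≥ 1 (shape–rate) is (a−1)/b = 53/9 ≈ 5.889.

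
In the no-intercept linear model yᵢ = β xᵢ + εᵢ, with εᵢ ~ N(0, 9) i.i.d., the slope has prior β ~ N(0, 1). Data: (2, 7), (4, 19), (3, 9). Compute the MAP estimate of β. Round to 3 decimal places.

log p(β | y) = −Σ(yᵢ − βxᵢ)²/(2·9) − β²/(2·1) + const.
Setting the derivative to zero: Σxᵢ(yᵢ − βxᵢ)/9 − β/1 = 0, so β = Σxᵢyᵢ / (Σxᵢ² + σ²/τ²).
Σxᵢyᵢ = 2·7 + 4·19 + 3·9 = 117; Σxᵢ² = 29; σ²/τ² = 9.
β̂_MAP = 117 / (29 + 9) = 117/38 ≈ 3.079.

β̂_MAP = 3.079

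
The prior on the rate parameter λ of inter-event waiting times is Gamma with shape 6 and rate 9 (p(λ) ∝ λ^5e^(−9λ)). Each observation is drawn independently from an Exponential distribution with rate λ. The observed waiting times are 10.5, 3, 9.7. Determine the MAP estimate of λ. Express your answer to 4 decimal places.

The Exponential(rate=λ) likelihood is ∝ λ^n e^(−λΣtᵢ). Here n = 3 and Σtᵢ = 10.5 + 3 + 9.7 = 23.2.
Posterior ∝ λ^5e^(−9λ) · λ^3e^(−23.2λ) = λ^8e^(−32.2λ), i.e. Gamma(9, 32.2).
Mode = (a−1)/b = 8/32.2 ≈ 0.2484.

λ̂_MAP = 0.2484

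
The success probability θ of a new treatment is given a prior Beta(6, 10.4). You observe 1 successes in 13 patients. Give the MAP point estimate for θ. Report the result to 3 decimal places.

θ̂_MAP = 0.219

Prior: Beta(6, 10.4).
Data: 1 success in 13 trials. The binomial likelihood contributes θ(1−θ)^12, so the posterior is Beta(6+1, 10.4+12) = Beta(7, 22.4).
For Beta(a, b) with a, b > 1 the mode is (a−1)/(a+b−2) = 6/27.4 ≈ 0.219.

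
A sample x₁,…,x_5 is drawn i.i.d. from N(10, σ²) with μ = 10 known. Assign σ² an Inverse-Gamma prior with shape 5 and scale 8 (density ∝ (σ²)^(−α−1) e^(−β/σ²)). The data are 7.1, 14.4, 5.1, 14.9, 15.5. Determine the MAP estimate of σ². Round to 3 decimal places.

σ̂²_MAP = 7.179

Sum of squared deviations about the known mean: SS = (7.1−10)² + (14.4−10)² + (5.1−10)² + (14.9−10)² + (15.5−10)² = 106.04.
The Normal likelihood contributes (σ²)^(−n/2) exp(−SS/(2σ²)), so the posterior is Inverse-Gamma(α + n/2, β + SS/2) = Inverse-Gamma(7.5, 61.02).
The mode of Inverse-Gamma(a, b) is b/(a+1) = 61.02/8.5 ≈ 7.179.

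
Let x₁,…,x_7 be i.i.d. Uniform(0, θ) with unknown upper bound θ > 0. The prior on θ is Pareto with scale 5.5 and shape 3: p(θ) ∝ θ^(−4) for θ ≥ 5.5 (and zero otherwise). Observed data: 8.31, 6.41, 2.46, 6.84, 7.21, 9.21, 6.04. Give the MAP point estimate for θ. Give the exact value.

The Uniform(0, θ) likelihood is θ^(−n) for θ ≥ max(xᵢ), zero otherwise. Here max(xᵢ) = 9.21.
Posterior ∝ θ^(−4) · θ^(−7) = θ^(−11) on θ ≥ max(5.5, 9.21) = 9.21.
This density is strictly decreasing in θ, so the posterior mode lies at the lower boundary of the support.

θ̂_MAP = 9.21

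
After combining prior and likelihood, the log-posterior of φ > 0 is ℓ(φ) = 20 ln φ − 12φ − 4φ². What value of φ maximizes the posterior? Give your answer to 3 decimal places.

φ̂_MAP = 1.000

ℓ'(φ) = 20/φ − 12 − 8φ. Setting this to zero and multiplying by φ: 8φ² + 12φ − 20 = 0.
φ = (−12 + √(12² + 4·8·20)) / (2·8) = (−12 + √784) / 16 = (−12 + 28)/16 = 1.
ℓ''(φ) = −20/φ² − 8 < 0, confirming a maximum.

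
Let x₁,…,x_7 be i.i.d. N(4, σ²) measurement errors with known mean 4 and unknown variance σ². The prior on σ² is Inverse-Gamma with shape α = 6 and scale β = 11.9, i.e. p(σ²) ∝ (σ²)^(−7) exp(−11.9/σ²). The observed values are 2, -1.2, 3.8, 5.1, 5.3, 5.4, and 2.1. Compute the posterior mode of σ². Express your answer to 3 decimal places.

Sum of squared deviations about the known mean: SS = (2−4)² + (-1.2−4)² + (3.8−4)² + (5.1−4)² + (5.3−4)² + (5.4−4)² + (2.1−4)² = 39.55.
The Normal likelihood contributes (σ²)^(−n/2) exp(−SS/(2σ²)), so the posterior is Inverse-Gamma(α + n/2, β + SS/2) = Inverse-Gamma(9.5, 31.675).
The mode of Inverse-Gamma(a, b) is b/(a+1) = 31.675/10.5 ≈ 3.017.

σ̂²_MAP = 3.017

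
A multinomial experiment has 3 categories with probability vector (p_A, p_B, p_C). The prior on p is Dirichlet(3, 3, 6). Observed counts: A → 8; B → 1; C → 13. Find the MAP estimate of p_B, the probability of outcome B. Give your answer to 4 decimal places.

MAP estimate of p_B = 0.0968

The posterior is Dirichlet(αᵢ + nᵢ) = Dirichlet(11, 4, 19).
For a Dirichlet(a₁,…,a_K) with all aᵢ > 1, the mode has j-th component (aⱼ − 1)/(Σaᵢ − K).
Here Σaᵢ = 34 and K = 3, so p_B = (4 − 1)/(34 − 3) = 3/31 ≈ 0.0968.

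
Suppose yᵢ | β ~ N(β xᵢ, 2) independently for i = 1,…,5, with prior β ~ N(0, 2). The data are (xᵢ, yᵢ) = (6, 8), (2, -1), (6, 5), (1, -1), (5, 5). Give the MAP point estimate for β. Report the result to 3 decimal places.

log p(β | y) = −Σ(yᵢ − βxᵢ)²/(2·2) − β²/(2·2) + const.
Setting the derivative to zero: Σxᵢ(yᵢ − βxᵢ)/2 − β/2 = 0, so β = Σxᵢyᵢ / (Σxᵢ² + σ²/τ²).
Σxᵢyᵢ = 6·8 + 2·(-1) + 6·5 + 1·(-1) + 5·5 = 100; Σxᵢ² = 102; σ²/τ² = 1.
β̂_MAP = 100 / (102 + 1) = 100/103 ≈ 0.971.

β̂_MAP = 0.971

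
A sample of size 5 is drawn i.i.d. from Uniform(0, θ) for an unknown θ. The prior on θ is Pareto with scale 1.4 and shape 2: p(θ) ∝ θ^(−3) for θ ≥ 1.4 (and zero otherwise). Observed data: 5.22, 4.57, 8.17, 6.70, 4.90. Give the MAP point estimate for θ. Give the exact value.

The Uniform(0, θ) likelihood is θ^(−n) for θ ≥ max(xᵢ), zero otherwise. Here max(xᵢ) = 8.17.
Posterior ∝ θ^(−3) · θ^(−5) = θ^(−8) on θ ≥ max(1.4, 8.17) = 8.17.
This density is strictly decreasing in θ, so the posterior mode lies at the lower boundary of the support.

θ̂_MAP = 8.17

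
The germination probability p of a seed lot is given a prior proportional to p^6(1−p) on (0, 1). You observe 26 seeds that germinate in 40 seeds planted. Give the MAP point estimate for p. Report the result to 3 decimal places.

The prior density ∝ p^6(1−p)^1 is the kernel of Beta(7, 2).
Data: 26 successes in 40 trials. The binomial likelihood contributes p^26(1−p)^14, so the posterior is Beta(7+26, 2+14) = Beta(33, 16).
For Beta(a, b) with a, b > 1 the mode is (a−1)/(a+b−2) = 32/47 ≈ 0.681.

p̂_MAP = 0.681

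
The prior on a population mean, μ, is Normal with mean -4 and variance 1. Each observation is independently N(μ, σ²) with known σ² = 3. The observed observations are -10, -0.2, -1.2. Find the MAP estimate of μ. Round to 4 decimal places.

μ̂_MAP = -3.9000

n = 3; x̄ = ((-10) + (-0.2) + (-1.2))/3 = -11.4/3 = -3.8.
For a Normal prior and Normal likelihood with known variance, the posterior is Normal; its mode equals its mean, the precision-weighted average.
Prior precision 1/σ₀² = 1/1 = 1; data precision n/σ² = 3/3 = 1.
μ̂ = (1·(-4) + 1·(-3.8)) / (1 + 1) = (-7.8)/2 = -3.9000.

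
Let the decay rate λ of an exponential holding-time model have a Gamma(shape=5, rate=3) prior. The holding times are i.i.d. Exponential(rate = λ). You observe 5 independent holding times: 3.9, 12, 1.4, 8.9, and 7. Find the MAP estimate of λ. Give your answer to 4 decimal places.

λ̂_MAP = 0.2486

The Exponential(rate=λ) likelihood is ∝ λ^n e^(−λΣtᵢ). Here n = 5 and Σtᵢ = 3.9 + 12 + 1.4 + 8.9 + 7 = 33.2.
Posterior ∝ λ^4e^(−3λ) · λ^5e^(−33.2λ) = λ^9e^(−36.2λ), i.e. Gamma(10, 36.2).
Mode = (a−1)/b = 9/36.2 ≈ 0.2486.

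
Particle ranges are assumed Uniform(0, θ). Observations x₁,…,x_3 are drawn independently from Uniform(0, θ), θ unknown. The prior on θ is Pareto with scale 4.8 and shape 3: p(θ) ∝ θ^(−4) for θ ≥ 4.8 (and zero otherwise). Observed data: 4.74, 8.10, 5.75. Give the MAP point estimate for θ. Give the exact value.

θ̂_MAP = 8.10

The Uniform(0, θ) likelihood is θ^(−n) for θ ≥ max(xᵢ), zero otherwise. Here max(xᵢ) = 8.10.
Posterior ∝ θ^(−4) · θ^(−3) = θ^(−7) on θ ≥ max(4.8, 8.10) = 8.10.
This density is strictly decreasing in θ, so the posterior mode lies at the lower boundary of the support.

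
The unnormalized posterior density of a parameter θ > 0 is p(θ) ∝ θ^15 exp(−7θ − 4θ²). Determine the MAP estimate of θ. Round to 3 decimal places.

ℓ'(θ) = 15/θ − 7 − 8θ. Setting this to zero and multiplying by θ: 8θ² + 7θ − 15 = 0.
θ = (−7 + √(7² + 4·8·15)) / (2·8) = (−7 + √529) / 16 = (−7 + 23)/16 = 1.
ℓ''(θ) = −15/θ² − 8 < 0, confirming a maximum.

θ̂_MAP = 1.000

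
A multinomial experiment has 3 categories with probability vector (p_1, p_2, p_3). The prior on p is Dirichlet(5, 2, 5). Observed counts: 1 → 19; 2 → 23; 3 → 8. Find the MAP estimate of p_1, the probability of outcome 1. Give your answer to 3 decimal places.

MAP estimate: 0.390

The posterior is Dirichlet(αᵢ + nᵢ) = Dirichlet(24, 25, 13).
For a Dirichlet(a₁,…,a_K) with all aᵢ > 1, the mode has j-th component (aⱼ − 1)/(Σaᵢ − K).
Here Σaᵢ = 62 and K = 3, so p_1 = (24 − 1)/(62 − 3) = 23/59 ≈ 0.390.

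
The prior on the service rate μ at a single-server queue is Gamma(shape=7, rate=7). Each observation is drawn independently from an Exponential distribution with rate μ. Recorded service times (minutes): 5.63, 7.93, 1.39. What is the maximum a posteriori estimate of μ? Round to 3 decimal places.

The Exponential(rate=μ) likelihood is ∝ μ^n e^(−μΣtᵢ). Here n = 3 and Σtᵢ = 5.63 + 7.93 + 1.39 = 14.95.
Posterior ∝ μ^6e^(−7μ) · μ^3e^(−14.95μ) = μ^9e^(−21.95μ), i.e. Gamma(10, 21.95).
Mode = (a−1)/b = 9/21.95 ≈ 0.410.

μ̂_MAP = 0.410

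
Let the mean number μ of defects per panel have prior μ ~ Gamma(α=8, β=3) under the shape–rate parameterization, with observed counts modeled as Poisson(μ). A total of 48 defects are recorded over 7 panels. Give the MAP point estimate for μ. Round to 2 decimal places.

μ̂_MAP = 5.50

Σxᵢ = 48, n = 7.
Posterior ∝ μ^7e^(−3μ) · μ^48e^(−7μ) = μ^55e^(−10μ), i.e. Gamma(shape=56, rate=10).
The mode of a Gamma(a, b) with a ≥ 1 (shape–rate) is (a−1)/b = 55/10 ≈ 5.50.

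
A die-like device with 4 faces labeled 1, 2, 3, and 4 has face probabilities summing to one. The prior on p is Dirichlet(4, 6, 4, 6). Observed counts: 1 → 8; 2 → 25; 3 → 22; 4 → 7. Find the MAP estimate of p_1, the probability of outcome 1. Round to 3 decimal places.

MAP estimate: 0.141

The posterior is Dirichlet(αᵢ + nᵢ) = Dirichlet(12, 31, 26, 13).
For a Dirichlet(a₁,…,a_K) with all aᵢ > 1, the mode has j-th component (aⱼ − 1)/(Σaᵢ − K).
Here Σaᵢ = 82 and K = 4, so p_1 = (12 − 1)/(82 − 4) = 11/78 ≈ 0.141.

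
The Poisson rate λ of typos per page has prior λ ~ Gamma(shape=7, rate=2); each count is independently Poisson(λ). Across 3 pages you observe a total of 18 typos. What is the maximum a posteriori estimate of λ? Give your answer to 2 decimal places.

Σxᵢ = 18, n = 3.
Posterior ∝ λ^6e^(−2λ) · λ^18e^(−3λ) = λ^24e^(−5λ), i.e. Gamma(shape=25, rate=5).
The mode of a Gamma(a, b) with a ≥ 1 (shape–rate) is (a−1)/b = 24/5 ≈ 4.80.

λ̂_MAP = 4.80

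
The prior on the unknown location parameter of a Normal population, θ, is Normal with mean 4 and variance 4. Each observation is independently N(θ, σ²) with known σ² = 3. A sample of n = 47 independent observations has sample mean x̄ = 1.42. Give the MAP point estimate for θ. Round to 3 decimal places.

θ̂_MAP = 1.461

n = 47, x̄ = 1.42.
For a Normal prior and Normal likelihood with known variance, the posterior is Normal; its mode equals its mean, the precision-weighted average.
Prior precision 1/σ₀² = 1/4 = 0.25; data precision n/σ² = 47/3.
θ̂ = (0.25·4 + (47/3)·1.42) / (0.25 + 47/3) = (3487/150)/(191/12) = 6974/4775 ≈ 1.461.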